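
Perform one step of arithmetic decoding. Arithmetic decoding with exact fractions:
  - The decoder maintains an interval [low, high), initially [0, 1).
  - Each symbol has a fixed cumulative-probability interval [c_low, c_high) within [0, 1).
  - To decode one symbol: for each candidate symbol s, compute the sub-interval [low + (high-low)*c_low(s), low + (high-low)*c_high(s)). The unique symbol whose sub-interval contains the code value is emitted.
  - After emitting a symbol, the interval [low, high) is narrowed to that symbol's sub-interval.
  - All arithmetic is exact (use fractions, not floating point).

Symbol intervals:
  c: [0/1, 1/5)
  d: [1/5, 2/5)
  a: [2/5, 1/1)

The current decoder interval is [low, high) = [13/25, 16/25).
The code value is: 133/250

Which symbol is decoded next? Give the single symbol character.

Answer: c

Derivation:
Interval width = high − low = 16/25 − 13/25 = 3/25
Scaled code = (code − low) / width = (133/250 − 13/25) / 3/25 = 1/10
  c: [0/1, 1/5) ← scaled code falls here ✓
  d: [1/5, 2/5) 
  a: [2/5, 1/1) 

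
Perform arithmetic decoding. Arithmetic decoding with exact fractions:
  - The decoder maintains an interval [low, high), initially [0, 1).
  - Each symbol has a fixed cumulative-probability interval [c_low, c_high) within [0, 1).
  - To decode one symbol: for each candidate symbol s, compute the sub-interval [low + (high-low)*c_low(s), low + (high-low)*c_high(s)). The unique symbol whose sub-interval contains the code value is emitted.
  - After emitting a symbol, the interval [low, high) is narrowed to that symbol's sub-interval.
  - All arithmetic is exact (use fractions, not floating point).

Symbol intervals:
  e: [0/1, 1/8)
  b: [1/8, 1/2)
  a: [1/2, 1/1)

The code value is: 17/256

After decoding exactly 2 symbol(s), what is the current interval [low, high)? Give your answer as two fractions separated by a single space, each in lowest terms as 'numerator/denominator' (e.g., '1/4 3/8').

Answer: 1/16 1/8

Derivation:
Step 1: interval [0/1, 1/1), width = 1/1 - 0/1 = 1/1
  'e': [0/1 + 1/1*0/1, 0/1 + 1/1*1/8) = [0/1, 1/8) <- contains code 17/256
  'b': [0/1 + 1/1*1/8, 0/1 + 1/1*1/2) = [1/8, 1/2)
  'a': [0/1 + 1/1*1/2, 0/1 + 1/1*1/1) = [1/2, 1/1)
  emit 'e', narrow to [0/1, 1/8)
Step 2: interval [0/1, 1/8), width = 1/8 - 0/1 = 1/8
  'e': [0/1 + 1/8*0/1, 0/1 + 1/8*1/8) = [0/1, 1/64)
  'b': [0/1 + 1/8*1/8, 0/1 + 1/8*1/2) = [1/64, 1/16)
  'a': [0/1 + 1/8*1/2, 0/1 + 1/8*1/1) = [1/16, 1/8) <- contains code 17/256
  emit 'a', narrow to [1/16, 1/8)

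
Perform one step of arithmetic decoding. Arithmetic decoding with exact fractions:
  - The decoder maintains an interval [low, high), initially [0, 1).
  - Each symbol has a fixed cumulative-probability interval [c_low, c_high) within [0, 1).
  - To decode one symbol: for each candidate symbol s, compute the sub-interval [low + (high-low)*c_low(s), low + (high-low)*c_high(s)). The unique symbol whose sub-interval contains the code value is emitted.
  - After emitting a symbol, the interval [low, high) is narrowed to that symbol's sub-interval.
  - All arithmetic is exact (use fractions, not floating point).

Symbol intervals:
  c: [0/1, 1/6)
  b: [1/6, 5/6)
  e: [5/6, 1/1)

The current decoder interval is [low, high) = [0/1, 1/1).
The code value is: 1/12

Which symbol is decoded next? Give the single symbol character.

Answer: c

Derivation:
Interval width = high − low = 1/1 − 0/1 = 1/1
Scaled code = (code − low) / width = (1/12 − 0/1) / 1/1 = 1/12
  c: [0/1, 1/6) ← scaled code falls here ✓
  b: [1/6, 5/6) 
  e: [5/6, 1/1) 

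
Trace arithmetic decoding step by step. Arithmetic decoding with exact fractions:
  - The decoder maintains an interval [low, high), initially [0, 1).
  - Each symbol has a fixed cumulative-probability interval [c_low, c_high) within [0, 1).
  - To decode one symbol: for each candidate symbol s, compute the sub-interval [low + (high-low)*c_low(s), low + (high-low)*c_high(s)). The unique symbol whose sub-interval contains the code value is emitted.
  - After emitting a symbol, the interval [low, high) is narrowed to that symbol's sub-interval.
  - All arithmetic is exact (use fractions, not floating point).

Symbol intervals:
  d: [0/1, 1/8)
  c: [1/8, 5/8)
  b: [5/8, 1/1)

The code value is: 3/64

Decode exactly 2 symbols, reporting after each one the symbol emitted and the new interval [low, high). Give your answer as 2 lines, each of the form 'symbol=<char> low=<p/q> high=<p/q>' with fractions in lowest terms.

Answer: symbol=d low=0/1 high=1/8
symbol=c low=1/64 high=5/64

Derivation:
Step 1: interval [0/1, 1/1), width = 1/1 - 0/1 = 1/1
  'd': [0/1 + 1/1*0/1, 0/1 + 1/1*1/8) = [0/1, 1/8) <- contains code 3/64
  'c': [0/1 + 1/1*1/8, 0/1 + 1/1*5/8) = [1/8, 5/8)
  'b': [0/1 + 1/1*5/8, 0/1 + 1/1*1/1) = [5/8, 1/1)
  emit 'd', narrow to [0/1, 1/8)
Step 2: interval [0/1, 1/8), width = 1/8 - 0/1 = 1/8
  'd': [0/1 + 1/8*0/1, 0/1 + 1/8*1/8) = [0/1, 1/64)
  'c': [0/1 + 1/8*1/8, 0/1 + 1/8*5/8) = [1/64, 5/64) <- contains code 3/64
  'b': [0/1 + 1/8*5/8, 0/1 + 1/8*1/1) = [5/64, 1/8)
  emit 'c', narrow to [1/64, 5/64)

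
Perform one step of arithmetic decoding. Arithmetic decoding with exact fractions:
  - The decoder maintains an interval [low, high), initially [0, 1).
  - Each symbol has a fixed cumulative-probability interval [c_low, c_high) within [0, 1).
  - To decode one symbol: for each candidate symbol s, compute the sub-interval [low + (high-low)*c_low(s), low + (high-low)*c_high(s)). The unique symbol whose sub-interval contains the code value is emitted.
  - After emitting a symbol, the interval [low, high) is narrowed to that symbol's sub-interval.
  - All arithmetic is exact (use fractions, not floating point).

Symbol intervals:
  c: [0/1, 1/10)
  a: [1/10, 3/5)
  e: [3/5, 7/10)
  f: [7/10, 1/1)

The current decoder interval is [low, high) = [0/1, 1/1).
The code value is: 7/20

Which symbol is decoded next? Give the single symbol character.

Answer: a

Derivation:
Interval width = high − low = 1/1 − 0/1 = 1/1
Scaled code = (code − low) / width = (7/20 − 0/1) / 1/1 = 7/20
  c: [0/1, 1/10) 
  a: [1/10, 3/5) ← scaled code falls here ✓
  e: [3/5, 7/10) 
  f: [7/10, 1/1) 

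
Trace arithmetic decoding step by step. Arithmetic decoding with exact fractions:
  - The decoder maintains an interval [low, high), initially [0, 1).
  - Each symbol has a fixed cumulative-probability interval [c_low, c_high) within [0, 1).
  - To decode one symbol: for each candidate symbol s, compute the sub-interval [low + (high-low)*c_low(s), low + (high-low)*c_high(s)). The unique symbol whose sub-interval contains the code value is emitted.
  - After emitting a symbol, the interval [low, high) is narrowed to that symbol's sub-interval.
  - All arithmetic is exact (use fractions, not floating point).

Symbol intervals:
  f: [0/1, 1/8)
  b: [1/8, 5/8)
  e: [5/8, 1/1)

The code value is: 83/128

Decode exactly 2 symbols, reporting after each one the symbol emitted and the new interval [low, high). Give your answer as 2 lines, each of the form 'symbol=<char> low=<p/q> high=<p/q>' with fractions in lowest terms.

Step 1: interval [0/1, 1/1), width = 1/1 - 0/1 = 1/1
  'f': [0/1 + 1/1*0/1, 0/1 + 1/1*1/8) = [0/1, 1/8)
  'b': [0/1 + 1/1*1/8, 0/1 + 1/1*5/8) = [1/8, 5/8)
  'e': [0/1 + 1/1*5/8, 0/1 + 1/1*1/1) = [5/8, 1/1) <- contains code 83/128
  emit 'e', narrow to [5/8, 1/1)
Step 2: interval [5/8, 1/1), width = 1/1 - 5/8 = 3/8
  'f': [5/8 + 3/8*0/1, 5/8 + 3/8*1/8) = [5/8, 43/64) <- contains code 83/128
  'b': [5/8 + 3/8*1/8, 5/8 + 3/8*5/8) = [43/64, 55/64)
  'e': [5/8 + 3/8*5/8, 5/8 + 3/8*1/1) = [55/64, 1/1)
  emit 'f', narrow to [5/8, 43/64)

Answer: symbol=e low=5/8 high=1/1
symbol=f low=5/8 high=43/64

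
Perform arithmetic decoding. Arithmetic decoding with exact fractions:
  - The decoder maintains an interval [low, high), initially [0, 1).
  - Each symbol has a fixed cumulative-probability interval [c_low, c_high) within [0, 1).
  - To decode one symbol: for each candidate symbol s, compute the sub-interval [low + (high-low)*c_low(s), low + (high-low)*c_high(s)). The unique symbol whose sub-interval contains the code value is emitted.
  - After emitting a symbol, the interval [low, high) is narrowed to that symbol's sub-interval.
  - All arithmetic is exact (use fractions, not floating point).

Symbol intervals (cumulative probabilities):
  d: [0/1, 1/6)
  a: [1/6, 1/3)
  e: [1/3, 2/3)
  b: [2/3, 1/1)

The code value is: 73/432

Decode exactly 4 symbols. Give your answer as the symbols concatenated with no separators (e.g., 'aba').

Answer: adde

Derivation:
Step 1: interval [0/1, 1/1), width = 1/1 - 0/1 = 1/1
  'd': [0/1 + 1/1*0/1, 0/1 + 1/1*1/6) = [0/1, 1/6)
  'a': [0/1 + 1/1*1/6, 0/1 + 1/1*1/3) = [1/6, 1/3) <- contains code 73/432
  'e': [0/1 + 1/1*1/3, 0/1 + 1/1*2/3) = [1/3, 2/3)
  'b': [0/1 + 1/1*2/3, 0/1 + 1/1*1/1) = [2/3, 1/1)
  emit 'a', narrow to [1/6, 1/3)
Step 2: interval [1/6, 1/3), width = 1/3 - 1/6 = 1/6
  'd': [1/6 + 1/6*0/1, 1/6 + 1/6*1/6) = [1/6, 7/36) <- contains code 73/432
  'a': [1/6 + 1/6*1/6, 1/6 + 1/6*1/3) = [7/36, 2/9)
  'e': [1/6 + 1/6*1/3, 1/6 + 1/6*2/3) = [2/9, 5/18)
  'b': [1/6 + 1/6*2/3, 1/6 + 1/6*1/1) = [5/18, 1/3)
  emit 'd', narrow to [1/6, 7/36)
Step 3: interval [1/6, 7/36), width = 7/36 - 1/6 = 1/36
  'd': [1/6 + 1/36*0/1, 1/6 + 1/36*1/6) = [1/6, 37/216) <- contains code 73/432
  'a': [1/6 + 1/36*1/6, 1/6 + 1/36*1/3) = [37/216, 19/108)
  'e': [1/6 + 1/36*1/3, 1/6 + 1/36*2/3) = [19/108, 5/27)
  'b': [1/6 + 1/36*2/3, 1/6 + 1/36*1/1) = [5/27, 7/36)
  emit 'd', narrow to [1/6, 37/216)
Step 4: interval [1/6, 37/216), width = 37/216 - 1/6 = 1/216
  'd': [1/6 + 1/216*0/1, 1/6 + 1/216*1/6) = [1/6, 217/1296)
  'a': [1/6 + 1/216*1/6, 1/6 + 1/216*1/3) = [217/1296, 109/648)
  'e': [1/6 + 1/216*1/3, 1/6 + 1/216*2/3) = [109/648, 55/324) <- contains code 73/432
  'b': [1/6 + 1/216*2/3, 1/6 + 1/216*1/1) = [55/324, 37/216)
  emit 'e', narrow to [109/648, 55/324)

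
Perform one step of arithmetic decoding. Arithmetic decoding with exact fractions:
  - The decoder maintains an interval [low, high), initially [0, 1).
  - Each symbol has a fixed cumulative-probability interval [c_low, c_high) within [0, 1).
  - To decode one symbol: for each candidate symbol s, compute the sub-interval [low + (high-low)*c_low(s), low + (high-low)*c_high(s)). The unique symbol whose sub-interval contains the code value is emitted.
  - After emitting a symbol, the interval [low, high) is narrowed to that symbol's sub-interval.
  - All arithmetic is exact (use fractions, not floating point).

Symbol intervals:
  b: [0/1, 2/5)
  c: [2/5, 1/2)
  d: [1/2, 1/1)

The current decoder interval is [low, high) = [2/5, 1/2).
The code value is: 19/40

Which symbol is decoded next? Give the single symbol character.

Interval width = high − low = 1/2 − 2/5 = 1/10
Scaled code = (code − low) / width = (19/40 − 2/5) / 1/10 = 3/4
  b: [0/1, 2/5) 
  c: [2/5, 1/2) 
  d: [1/2, 1/1) ← scaled code falls here ✓

Answer: d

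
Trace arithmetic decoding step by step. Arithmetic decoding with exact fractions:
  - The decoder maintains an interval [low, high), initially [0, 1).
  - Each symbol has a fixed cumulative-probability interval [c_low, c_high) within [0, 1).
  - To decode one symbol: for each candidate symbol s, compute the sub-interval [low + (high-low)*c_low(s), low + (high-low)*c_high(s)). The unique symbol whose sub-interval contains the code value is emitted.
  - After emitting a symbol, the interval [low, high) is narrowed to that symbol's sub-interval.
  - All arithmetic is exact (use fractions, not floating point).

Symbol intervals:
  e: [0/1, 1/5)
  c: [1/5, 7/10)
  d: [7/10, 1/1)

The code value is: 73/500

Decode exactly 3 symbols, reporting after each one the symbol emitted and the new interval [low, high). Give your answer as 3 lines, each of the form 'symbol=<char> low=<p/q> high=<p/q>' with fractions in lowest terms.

Step 1: interval [0/1, 1/1), width = 1/1 - 0/1 = 1/1
  'e': [0/1 + 1/1*0/1, 0/1 + 1/1*1/5) = [0/1, 1/5) <- contains code 73/500
  'c': [0/1 + 1/1*1/5, 0/1 + 1/1*7/10) = [1/5, 7/10)
  'd': [0/1 + 1/1*7/10, 0/1 + 1/1*1/1) = [7/10, 1/1)
  emit 'e', narrow to [0/1, 1/5)
Step 2: interval [0/1, 1/5), width = 1/5 - 0/1 = 1/5
  'e': [0/1 + 1/5*0/1, 0/1 + 1/5*1/5) = [0/1, 1/25)
  'c': [0/1 + 1/5*1/5, 0/1 + 1/5*7/10) = [1/25, 7/50)
  'd': [0/1 + 1/5*7/10, 0/1 + 1/5*1/1) = [7/50, 1/5) <- contains code 73/500
  emit 'd', narrow to [7/50, 1/5)
Step 3: interval [7/50, 1/5), width = 1/5 - 7/50 = 3/50
  'e': [7/50 + 3/50*0/1, 7/50 + 3/50*1/5) = [7/50, 19/125) <- contains code 73/500
  'c': [7/50 + 3/50*1/5, 7/50 + 3/50*7/10) = [19/125, 91/500)
  'd': [7/50 + 3/50*7/10, 7/50 + 3/50*1/1) = [91/500, 1/5)
  emit 'e', narrow to [7/50, 19/125)

Answer: symbol=e low=0/1 high=1/5
symbol=d low=7/50 high=1/5
symbol=e low=7/50 high=19/125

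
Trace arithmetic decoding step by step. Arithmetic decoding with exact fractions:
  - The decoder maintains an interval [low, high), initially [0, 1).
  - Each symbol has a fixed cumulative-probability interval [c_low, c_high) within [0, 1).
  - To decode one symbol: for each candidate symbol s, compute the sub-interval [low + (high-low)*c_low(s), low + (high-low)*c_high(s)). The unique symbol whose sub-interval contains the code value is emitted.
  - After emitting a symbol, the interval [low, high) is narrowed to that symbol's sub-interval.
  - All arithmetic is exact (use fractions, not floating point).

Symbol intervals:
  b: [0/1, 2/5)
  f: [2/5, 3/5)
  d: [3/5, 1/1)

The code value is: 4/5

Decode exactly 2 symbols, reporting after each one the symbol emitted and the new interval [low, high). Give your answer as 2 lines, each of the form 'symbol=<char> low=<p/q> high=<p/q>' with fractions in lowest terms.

Step 1: interval [0/1, 1/1), width = 1/1 - 0/1 = 1/1
  'b': [0/1 + 1/1*0/1, 0/1 + 1/1*2/5) = [0/1, 2/5)
  'f': [0/1 + 1/1*2/5, 0/1 + 1/1*3/5) = [2/5, 3/5)
  'd': [0/1 + 1/1*3/5, 0/1 + 1/1*1/1) = [3/5, 1/1) <- contains code 4/5
  emit 'd', narrow to [3/5, 1/1)
Step 2: interval [3/5, 1/1), width = 1/1 - 3/5 = 2/5
  'b': [3/5 + 2/5*0/1, 3/5 + 2/5*2/5) = [3/5, 19/25)
  'f': [3/5 + 2/5*2/5, 3/5 + 2/5*3/5) = [19/25, 21/25) <- contains code 4/5
  'd': [3/5 + 2/5*3/5, 3/5 + 2/5*1/1) = [21/25, 1/1)
  emit 'f', narrow to [19/25, 21/25)

Answer: symbol=d low=3/5 high=1/1
symbol=f low=19/25 high=21/25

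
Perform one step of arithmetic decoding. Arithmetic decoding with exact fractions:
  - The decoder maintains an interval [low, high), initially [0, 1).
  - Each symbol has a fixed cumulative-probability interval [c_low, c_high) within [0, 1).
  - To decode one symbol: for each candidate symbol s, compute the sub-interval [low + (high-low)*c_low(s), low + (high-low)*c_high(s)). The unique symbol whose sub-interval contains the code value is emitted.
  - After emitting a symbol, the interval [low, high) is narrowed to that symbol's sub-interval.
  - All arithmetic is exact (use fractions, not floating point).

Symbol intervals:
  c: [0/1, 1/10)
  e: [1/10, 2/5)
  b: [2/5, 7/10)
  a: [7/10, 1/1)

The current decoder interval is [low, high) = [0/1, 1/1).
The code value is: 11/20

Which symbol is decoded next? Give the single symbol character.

Answer: b

Derivation:
Interval width = high − low = 1/1 − 0/1 = 1/1
Scaled code = (code − low) / width = (11/20 − 0/1) / 1/1 = 11/20
  c: [0/1, 1/10) 
  e: [1/10, 2/5) 
  b: [2/5, 7/10) ← scaled code falls here ✓
  a: [7/10, 1/1) 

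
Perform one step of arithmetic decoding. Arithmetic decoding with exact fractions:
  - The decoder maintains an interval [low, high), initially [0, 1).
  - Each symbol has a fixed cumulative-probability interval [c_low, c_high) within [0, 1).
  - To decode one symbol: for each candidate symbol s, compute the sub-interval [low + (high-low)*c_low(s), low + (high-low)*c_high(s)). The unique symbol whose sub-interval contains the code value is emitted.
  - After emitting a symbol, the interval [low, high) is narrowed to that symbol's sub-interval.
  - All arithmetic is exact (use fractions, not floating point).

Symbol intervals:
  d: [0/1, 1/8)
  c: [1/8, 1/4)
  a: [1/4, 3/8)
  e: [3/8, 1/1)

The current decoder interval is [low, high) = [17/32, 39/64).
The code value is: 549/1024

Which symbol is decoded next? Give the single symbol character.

Answer: d

Derivation:
Interval width = high − low = 39/64 − 17/32 = 5/64
Scaled code = (code − low) / width = (549/1024 − 17/32) / 5/64 = 1/16
  d: [0/1, 1/8) ← scaled code falls here ✓
  c: [1/8, 1/4) 
  a: [1/4, 3/8) 
  e: [3/8, 1/1) 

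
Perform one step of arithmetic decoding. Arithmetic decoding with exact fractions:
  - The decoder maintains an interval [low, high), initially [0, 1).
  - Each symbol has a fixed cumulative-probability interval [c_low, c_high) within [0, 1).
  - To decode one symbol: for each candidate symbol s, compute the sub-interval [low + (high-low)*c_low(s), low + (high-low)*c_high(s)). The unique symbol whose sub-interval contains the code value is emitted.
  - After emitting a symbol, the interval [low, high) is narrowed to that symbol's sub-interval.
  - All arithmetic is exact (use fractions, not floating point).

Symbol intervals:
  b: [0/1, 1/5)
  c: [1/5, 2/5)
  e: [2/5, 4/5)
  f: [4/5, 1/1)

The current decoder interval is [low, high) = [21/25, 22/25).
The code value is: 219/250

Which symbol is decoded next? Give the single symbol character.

Interval width = high − low = 22/25 − 21/25 = 1/25
Scaled code = (code − low) / width = (219/250 − 21/25) / 1/25 = 9/10
  b: [0/1, 1/5) 
  c: [1/5, 2/5) 
  e: [2/5, 4/5) 
  f: [4/5, 1/1) ← scaled code falls here ✓

Answer: f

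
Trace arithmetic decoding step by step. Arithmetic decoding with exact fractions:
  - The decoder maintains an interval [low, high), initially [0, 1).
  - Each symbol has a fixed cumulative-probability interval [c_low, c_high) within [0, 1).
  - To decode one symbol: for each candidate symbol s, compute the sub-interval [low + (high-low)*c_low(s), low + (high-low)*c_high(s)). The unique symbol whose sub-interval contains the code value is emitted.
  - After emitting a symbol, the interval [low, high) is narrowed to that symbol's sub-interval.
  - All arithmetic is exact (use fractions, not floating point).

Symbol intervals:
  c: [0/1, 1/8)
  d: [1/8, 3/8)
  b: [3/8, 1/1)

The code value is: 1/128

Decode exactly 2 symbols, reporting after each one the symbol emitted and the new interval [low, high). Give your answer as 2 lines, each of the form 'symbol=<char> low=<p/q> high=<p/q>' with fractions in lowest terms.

Answer: symbol=c low=0/1 high=1/8
symbol=c low=0/1 high=1/64

Derivation:
Step 1: interval [0/1, 1/1), width = 1/1 - 0/1 = 1/1
  'c': [0/1 + 1/1*0/1, 0/1 + 1/1*1/8) = [0/1, 1/8) <- contains code 1/128
  'd': [0/1 + 1/1*1/8, 0/1 + 1/1*3/8) = [1/8, 3/8)
  'b': [0/1 + 1/1*3/8, 0/1 + 1/1*1/1) = [3/8, 1/1)
  emit 'c', narrow to [0/1, 1/8)
Step 2: interval [0/1, 1/8), width = 1/8 - 0/1 = 1/8
  'c': [0/1 + 1/8*0/1, 0/1 + 1/8*1/8) = [0/1, 1/64) <- contains code 1/128
  'd': [0/1 + 1/8*1/8, 0/1 + 1/8*3/8) = [1/64, 3/64)
  'b': [0/1 + 1/8*3/8, 0/1 + 1/8*1/1) = [3/64, 1/8)
  emit 'c', narrow to [0/1, 1/64)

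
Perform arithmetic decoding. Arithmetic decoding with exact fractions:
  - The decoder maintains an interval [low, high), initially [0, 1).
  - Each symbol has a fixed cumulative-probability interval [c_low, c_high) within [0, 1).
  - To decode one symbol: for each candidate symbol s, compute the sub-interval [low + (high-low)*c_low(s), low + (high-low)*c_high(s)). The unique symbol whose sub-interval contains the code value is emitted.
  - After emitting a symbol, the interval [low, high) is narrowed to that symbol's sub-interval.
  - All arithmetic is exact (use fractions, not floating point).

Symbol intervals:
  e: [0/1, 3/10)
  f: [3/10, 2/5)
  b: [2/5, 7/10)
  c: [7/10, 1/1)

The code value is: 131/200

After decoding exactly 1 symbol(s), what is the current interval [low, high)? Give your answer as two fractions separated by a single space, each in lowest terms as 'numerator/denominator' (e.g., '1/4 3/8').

Answer: 2/5 7/10

Derivation:
Step 1: interval [0/1, 1/1), width = 1/1 - 0/1 = 1/1
  'e': [0/1 + 1/1*0/1, 0/1 + 1/1*3/10) = [0/1, 3/10)
  'f': [0/1 + 1/1*3/10, 0/1 + 1/1*2/5) = [3/10, 2/5)
  'b': [0/1 + 1/1*2/5, 0/1 + 1/1*7/10) = [2/5, 7/10) <- contains code 131/200
  'c': [0/1 + 1/1*7/10, 0/1 + 1/1*1/1) = [7/10, 1/1)
  emit 'b', narrow to [2/5, 7/10)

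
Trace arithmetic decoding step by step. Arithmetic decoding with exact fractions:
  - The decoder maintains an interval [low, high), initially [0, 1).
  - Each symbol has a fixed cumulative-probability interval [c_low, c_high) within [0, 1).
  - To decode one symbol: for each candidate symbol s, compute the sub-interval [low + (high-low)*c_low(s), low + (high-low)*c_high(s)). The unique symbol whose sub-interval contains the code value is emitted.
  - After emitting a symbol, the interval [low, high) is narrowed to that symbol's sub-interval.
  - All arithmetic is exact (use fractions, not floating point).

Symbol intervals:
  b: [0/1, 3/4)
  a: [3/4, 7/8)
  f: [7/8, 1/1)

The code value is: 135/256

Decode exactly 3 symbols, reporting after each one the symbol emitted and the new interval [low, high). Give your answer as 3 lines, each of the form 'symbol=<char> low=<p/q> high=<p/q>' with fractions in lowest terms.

Step 1: interval [0/1, 1/1), width = 1/1 - 0/1 = 1/1
  'b': [0/1 + 1/1*0/1, 0/1 + 1/1*3/4) = [0/1, 3/4) <- contains code 135/256
  'a': [0/1 + 1/1*3/4, 0/1 + 1/1*7/8) = [3/4, 7/8)
  'f': [0/1 + 1/1*7/8, 0/1 + 1/1*1/1) = [7/8, 1/1)
  emit 'b', narrow to [0/1, 3/4)
Step 2: interval [0/1, 3/4), width = 3/4 - 0/1 = 3/4
  'b': [0/1 + 3/4*0/1, 0/1 + 3/4*3/4) = [0/1, 9/16) <- contains code 135/256
  'a': [0/1 + 3/4*3/4, 0/1 + 3/4*7/8) = [9/16, 21/32)
  'f': [0/1 + 3/4*7/8, 0/1 + 3/4*1/1) = [21/32, 3/4)
  emit 'b', narrow to [0/1, 9/16)
Step 3: interval [0/1, 9/16), width = 9/16 - 0/1 = 9/16
  'b': [0/1 + 9/16*0/1, 0/1 + 9/16*3/4) = [0/1, 27/64)
  'a': [0/1 + 9/16*3/4, 0/1 + 9/16*7/8) = [27/64, 63/128)
  'f': [0/1 + 9/16*7/8, 0/1 + 9/16*1/1) = [63/128, 9/16) <- contains code 135/256
  emit 'f', narrow to [63/128, 9/16)

Answer: symbol=b low=0/1 high=3/4
symbol=b low=0/1 high=9/16
symbol=f low=63/128 high=9/16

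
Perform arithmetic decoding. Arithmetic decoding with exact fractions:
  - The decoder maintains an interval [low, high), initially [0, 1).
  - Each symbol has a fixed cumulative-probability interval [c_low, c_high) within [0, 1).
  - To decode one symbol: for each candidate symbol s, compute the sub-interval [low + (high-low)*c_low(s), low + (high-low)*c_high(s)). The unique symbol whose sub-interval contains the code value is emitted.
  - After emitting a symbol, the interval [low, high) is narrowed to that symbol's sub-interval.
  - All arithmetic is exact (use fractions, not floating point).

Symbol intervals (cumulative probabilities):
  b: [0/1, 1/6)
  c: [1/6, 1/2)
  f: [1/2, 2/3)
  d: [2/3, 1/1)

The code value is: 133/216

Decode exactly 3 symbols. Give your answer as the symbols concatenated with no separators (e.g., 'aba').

Answer: fdb

Derivation:
Step 1: interval [0/1, 1/1), width = 1/1 - 0/1 = 1/1
  'b': [0/1 + 1/1*0/1, 0/1 + 1/1*1/6) = [0/1, 1/6)
  'c': [0/1 + 1/1*1/6, 0/1 + 1/1*1/2) = [1/6, 1/2)
  'f': [0/1 + 1/1*1/2, 0/1 + 1/1*2/3) = [1/2, 2/3) <- contains code 133/216
  'd': [0/1 + 1/1*2/3, 0/1 + 1/1*1/1) = [2/3, 1/1)
  emit 'f', narrow to [1/2, 2/3)
Step 2: interval [1/2, 2/3), width = 2/3 - 1/2 = 1/6
  'b': [1/2 + 1/6*0/1, 1/2 + 1/6*1/6) = [1/2, 19/36)
  'c': [1/2 + 1/6*1/6, 1/2 + 1/6*1/2) = [19/36, 7/12)
  'f': [1/2 + 1/6*1/2, 1/2 + 1/6*2/3) = [7/12, 11/18)
  'd': [1/2 + 1/6*2/3, 1/2 + 1/6*1/1) = [11/18, 2/3) <- contains code 133/216
  emit 'd', narrow to [11/18, 2/3)
Step 3: interval [11/18, 2/3), width = 2/3 - 11/18 = 1/18
  'b': [11/18 + 1/18*0/1, 11/18 + 1/18*1/6) = [11/18, 67/108) <- contains code 133/216
  'c': [11/18 + 1/18*1/6, 11/18 + 1/18*1/2) = [67/108, 23/36)
  'f': [11/18 + 1/18*1/2, 11/18 + 1/18*2/3) = [23/36, 35/54)
  'd': [11/18 + 1/18*2/3, 11/18 + 1/18*1/1) = [35/54, 2/3)
  emit 'b', narrow to [11/18, 67/108)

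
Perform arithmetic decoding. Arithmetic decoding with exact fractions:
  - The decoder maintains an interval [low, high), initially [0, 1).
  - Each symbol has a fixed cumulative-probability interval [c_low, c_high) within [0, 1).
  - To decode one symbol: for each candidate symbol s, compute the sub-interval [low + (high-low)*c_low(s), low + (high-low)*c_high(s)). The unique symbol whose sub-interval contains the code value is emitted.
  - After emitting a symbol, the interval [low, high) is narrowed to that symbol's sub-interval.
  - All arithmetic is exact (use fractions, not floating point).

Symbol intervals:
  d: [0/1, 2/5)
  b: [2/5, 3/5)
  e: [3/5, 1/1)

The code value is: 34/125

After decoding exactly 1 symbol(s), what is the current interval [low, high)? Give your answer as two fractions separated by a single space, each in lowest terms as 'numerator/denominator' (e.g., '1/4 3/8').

Answer: 0/1 2/5

Derivation:
Step 1: interval [0/1, 1/1), width = 1/1 - 0/1 = 1/1
  'd': [0/1 + 1/1*0/1, 0/1 + 1/1*2/5) = [0/1, 2/5) <- contains code 34/125
  'b': [0/1 + 1/1*2/5, 0/1 + 1/1*3/5) = [2/5, 3/5)
  'e': [0/1 + 1/1*3/5, 0/1 + 1/1*1/1) = [3/5, 1/1)
  emit 'd', narrow to [0/1, 2/5)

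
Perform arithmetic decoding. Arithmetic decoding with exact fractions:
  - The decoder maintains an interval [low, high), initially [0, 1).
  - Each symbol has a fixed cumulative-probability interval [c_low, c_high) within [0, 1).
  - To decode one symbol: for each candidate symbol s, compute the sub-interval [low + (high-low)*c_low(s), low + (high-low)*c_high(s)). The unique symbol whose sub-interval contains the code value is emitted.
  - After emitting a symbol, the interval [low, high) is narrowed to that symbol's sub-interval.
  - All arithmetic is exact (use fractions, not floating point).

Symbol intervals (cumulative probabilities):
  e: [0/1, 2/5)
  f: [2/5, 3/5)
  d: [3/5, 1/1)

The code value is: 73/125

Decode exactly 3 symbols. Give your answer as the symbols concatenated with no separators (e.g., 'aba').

Step 1: interval [0/1, 1/1), width = 1/1 - 0/1 = 1/1
  'e': [0/1 + 1/1*0/1, 0/1 + 1/1*2/5) = [0/1, 2/5)
  'f': [0/1 + 1/1*2/5, 0/1 + 1/1*3/5) = [2/5, 3/5) <- contains code 73/125
  'd': [0/1 + 1/1*3/5, 0/1 + 1/1*1/1) = [3/5, 1/1)
  emit 'f', narrow to [2/5, 3/5)
Step 2: interval [2/5, 3/5), width = 3/5 - 2/5 = 1/5
  'e': [2/5 + 1/5*0/1, 2/5 + 1/5*2/5) = [2/5, 12/25)
  'f': [2/5 + 1/5*2/5, 2/5 + 1/5*3/5) = [12/25, 13/25)
  'd': [2/5 + 1/5*3/5, 2/5 + 1/5*1/1) = [13/25, 3/5) <- contains code 73/125
  emit 'd', narrow to [13/25, 3/5)
Step 3: interval [13/25, 3/5), width = 3/5 - 13/25 = 2/25
  'e': [13/25 + 2/25*0/1, 13/25 + 2/25*2/5) = [13/25, 69/125)
  'f': [13/25 + 2/25*2/5, 13/25 + 2/25*3/5) = [69/125, 71/125)
  'd': [13/25 + 2/25*3/5, 13/25 + 2/25*1/1) = [71/125, 3/5) <- contains code 73/125
  emit 'd', narrow to [71/125, 3/5)

Answer: fdd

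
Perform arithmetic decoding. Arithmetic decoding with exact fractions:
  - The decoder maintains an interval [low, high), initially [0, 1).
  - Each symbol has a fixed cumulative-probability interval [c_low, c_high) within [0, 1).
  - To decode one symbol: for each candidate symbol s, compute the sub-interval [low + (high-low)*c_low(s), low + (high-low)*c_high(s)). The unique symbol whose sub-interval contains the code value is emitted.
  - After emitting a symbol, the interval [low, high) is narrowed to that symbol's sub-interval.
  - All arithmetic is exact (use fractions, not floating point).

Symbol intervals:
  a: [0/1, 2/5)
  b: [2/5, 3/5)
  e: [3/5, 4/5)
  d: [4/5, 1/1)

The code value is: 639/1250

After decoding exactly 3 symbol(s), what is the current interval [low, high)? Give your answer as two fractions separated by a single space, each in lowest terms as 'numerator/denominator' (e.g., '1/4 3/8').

Step 1: interval [0/1, 1/1), width = 1/1 - 0/1 = 1/1
  'a': [0/1 + 1/1*0/1, 0/1 + 1/1*2/5) = [0/1, 2/5)
  'b': [0/1 + 1/1*2/5, 0/1 + 1/1*3/5) = [2/5, 3/5) <- contains code 639/1250
  'e': [0/1 + 1/1*3/5, 0/1 + 1/1*4/5) = [3/5, 4/5)
  'd': [0/1 + 1/1*4/5, 0/1 + 1/1*1/1) = [4/5, 1/1)
  emit 'b', narrow to [2/5, 3/5)
Step 2: interval [2/5, 3/5), width = 3/5 - 2/5 = 1/5
  'a': [2/5 + 1/5*0/1, 2/5 + 1/5*2/5) = [2/5, 12/25)
  'b': [2/5 + 1/5*2/5, 2/5 + 1/5*3/5) = [12/25, 13/25) <- contains code 639/1250
  'e': [2/5 + 1/5*3/5, 2/5 + 1/5*4/5) = [13/25, 14/25)
  'd': [2/5 + 1/5*4/5, 2/5 + 1/5*1/1) = [14/25, 3/5)
  emit 'b', narrow to [12/25, 13/25)
Step 3: interval [12/25, 13/25), width = 13/25 - 12/25 = 1/25
  'a': [12/25 + 1/25*0/1, 12/25 + 1/25*2/5) = [12/25, 62/125)
  'b': [12/25 + 1/25*2/5, 12/25 + 1/25*3/5) = [62/125, 63/125)
  'e': [12/25 + 1/25*3/5, 12/25 + 1/25*4/5) = [63/125, 64/125) <- contains code 639/1250
  'd': [12/25 + 1/25*4/5, 12/25 + 1/25*1/1) = [64/125, 13/25)
  emit 'e', narrow to [63/125, 64/125)

Answer: 63/125 64/125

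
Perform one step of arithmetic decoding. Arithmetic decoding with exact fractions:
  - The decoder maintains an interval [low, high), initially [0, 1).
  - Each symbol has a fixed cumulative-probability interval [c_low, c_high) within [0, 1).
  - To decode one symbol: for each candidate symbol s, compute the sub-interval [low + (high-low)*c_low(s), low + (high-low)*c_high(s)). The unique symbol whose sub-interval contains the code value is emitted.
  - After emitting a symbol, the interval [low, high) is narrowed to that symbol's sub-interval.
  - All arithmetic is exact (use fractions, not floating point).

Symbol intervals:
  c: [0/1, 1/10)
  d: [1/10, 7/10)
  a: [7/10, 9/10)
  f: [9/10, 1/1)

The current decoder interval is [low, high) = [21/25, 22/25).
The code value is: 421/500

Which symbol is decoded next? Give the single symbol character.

Answer: c

Derivation:
Interval width = high − low = 22/25 − 21/25 = 1/25
Scaled code = (code − low) / width = (421/500 − 21/25) / 1/25 = 1/20
  c: [0/1, 1/10) ← scaled code falls here ✓
  d: [1/10, 7/10) 
  a: [7/10, 9/10) 
  f: [9/10, 1/1) 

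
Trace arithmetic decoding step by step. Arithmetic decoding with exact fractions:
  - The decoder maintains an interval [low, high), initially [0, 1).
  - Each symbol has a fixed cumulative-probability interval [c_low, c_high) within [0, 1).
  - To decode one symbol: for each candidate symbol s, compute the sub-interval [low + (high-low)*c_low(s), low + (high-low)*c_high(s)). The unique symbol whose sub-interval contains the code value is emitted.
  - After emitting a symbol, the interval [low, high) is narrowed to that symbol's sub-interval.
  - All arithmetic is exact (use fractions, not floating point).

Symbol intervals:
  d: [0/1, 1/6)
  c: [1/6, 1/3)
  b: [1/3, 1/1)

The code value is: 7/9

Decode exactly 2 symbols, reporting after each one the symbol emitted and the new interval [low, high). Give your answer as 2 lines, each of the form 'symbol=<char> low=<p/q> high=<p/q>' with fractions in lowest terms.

Answer: symbol=b low=1/3 high=1/1
symbol=b low=5/9 high=1/1

Derivation:
Step 1: interval [0/1, 1/1), width = 1/1 - 0/1 = 1/1
  'd': [0/1 + 1/1*0/1, 0/1 + 1/1*1/6) = [0/1, 1/6)
  'c': [0/1 + 1/1*1/6, 0/1 + 1/1*1/3) = [1/6, 1/3)
  'b': [0/1 + 1/1*1/3, 0/1 + 1/1*1/1) = [1/3, 1/1) <- contains code 7/9
  emit 'b', narrow to [1/3, 1/1)
Step 2: interval [1/3, 1/1), width = 1/1 - 1/3 = 2/3
  'd': [1/3 + 2/3*0/1, 1/3 + 2/3*1/6) = [1/3, 4/9)
  'c': [1/3 + 2/3*1/6, 1/3 + 2/3*1/3) = [4/9, 5/9)
  'b': [1/3 + 2/3*1/3, 1/3 + 2/3*1/1) = [5/9, 1/1) <- contains code 7/9
  emit 'b', narrow to [5/9, 1/1)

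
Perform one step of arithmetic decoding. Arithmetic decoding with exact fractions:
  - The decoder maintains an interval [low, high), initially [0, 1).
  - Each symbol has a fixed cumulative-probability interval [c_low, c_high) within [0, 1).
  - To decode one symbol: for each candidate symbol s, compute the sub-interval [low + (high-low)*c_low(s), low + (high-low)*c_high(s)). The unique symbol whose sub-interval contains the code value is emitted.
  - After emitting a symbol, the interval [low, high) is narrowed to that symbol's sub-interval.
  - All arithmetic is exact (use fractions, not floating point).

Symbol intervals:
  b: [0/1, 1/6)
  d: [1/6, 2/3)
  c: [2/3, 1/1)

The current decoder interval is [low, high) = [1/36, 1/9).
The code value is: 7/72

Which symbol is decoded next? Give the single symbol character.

Interval width = high − low = 1/9 − 1/36 = 1/12
Scaled code = (code − low) / width = (7/72 − 1/36) / 1/12 = 5/6
  b: [0/1, 1/6) 
  d: [1/6, 2/3) 
  c: [2/3, 1/1) ← scaled code falls here ✓

Answer: c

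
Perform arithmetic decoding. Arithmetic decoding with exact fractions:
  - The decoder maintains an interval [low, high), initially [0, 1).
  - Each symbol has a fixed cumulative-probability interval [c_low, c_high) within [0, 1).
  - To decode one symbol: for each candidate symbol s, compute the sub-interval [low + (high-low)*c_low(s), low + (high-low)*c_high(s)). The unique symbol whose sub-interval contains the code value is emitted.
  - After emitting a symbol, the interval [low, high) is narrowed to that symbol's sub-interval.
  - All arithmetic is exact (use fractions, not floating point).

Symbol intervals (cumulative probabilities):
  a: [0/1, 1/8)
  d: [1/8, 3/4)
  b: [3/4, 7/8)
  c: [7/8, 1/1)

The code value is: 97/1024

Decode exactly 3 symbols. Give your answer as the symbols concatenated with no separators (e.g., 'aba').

Answer: aba

Derivation:
Step 1: interval [0/1, 1/1), width = 1/1 - 0/1 = 1/1
  'a': [0/1 + 1/1*0/1, 0/1 + 1/1*1/8) = [0/1, 1/8) <- contains code 97/1024
  'd': [0/1 + 1/1*1/8, 0/1 + 1/1*3/4) = [1/8, 3/4)
  'b': [0/1 + 1/1*3/4, 0/1 + 1/1*7/8) = [3/4, 7/8)
  'c': [0/1 + 1/1*7/8, 0/1 + 1/1*1/1) = [7/8, 1/1)
  emit 'a', narrow to [0/1, 1/8)
Step 2: interval [0/1, 1/8), width = 1/8 - 0/1 = 1/8
  'a': [0/1 + 1/8*0/1, 0/1 + 1/8*1/8) = [0/1, 1/64)
  'd': [0/1 + 1/8*1/8, 0/1 + 1/8*3/4) = [1/64, 3/32)
  'b': [0/1 + 1/8*3/4, 0/1 + 1/8*7/8) = [3/32, 7/64) <- contains code 97/1024
  'c': [0/1 + 1/8*7/8, 0/1 + 1/8*1/1) = [7/64, 1/8)
  emit 'b', narrow to [3/32, 7/64)
Step 3: interval [3/32, 7/64), width = 7/64 - 3/32 = 1/64
  'a': [3/32 + 1/64*0/1, 3/32 + 1/64*1/8) = [3/32, 49/512) <- contains code 97/1024
  'd': [3/32 + 1/64*1/8, 3/32 + 1/64*3/4) = [49/512, 27/256)
  'b': [3/32 + 1/64*3/4, 3/32 + 1/64*7/8) = [27/256, 55/512)
  'c': [3/32 + 1/64*7/8, 3/32 + 1/64*1/1) = [55/512, 7/64)
  emit 'a', narrow to [3/32, 49/512)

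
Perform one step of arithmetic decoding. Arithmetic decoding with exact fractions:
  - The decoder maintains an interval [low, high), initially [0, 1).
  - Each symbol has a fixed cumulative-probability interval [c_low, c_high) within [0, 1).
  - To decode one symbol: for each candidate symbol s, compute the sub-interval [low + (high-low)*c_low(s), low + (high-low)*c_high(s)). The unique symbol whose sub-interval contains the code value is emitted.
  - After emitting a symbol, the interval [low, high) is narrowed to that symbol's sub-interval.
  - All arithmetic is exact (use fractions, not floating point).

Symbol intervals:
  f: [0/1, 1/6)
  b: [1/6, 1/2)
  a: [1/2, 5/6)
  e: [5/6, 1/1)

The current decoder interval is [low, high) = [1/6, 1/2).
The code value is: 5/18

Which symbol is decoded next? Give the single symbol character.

Answer: b

Derivation:
Interval width = high − low = 1/2 − 1/6 = 1/3
Scaled code = (code − low) / width = (5/18 − 1/6) / 1/3 = 1/3
  f: [0/1, 1/6) 
  b: [1/6, 1/2) ← scaled code falls here ✓
  a: [1/2, 5/6) 
  e: [5/6, 1/1) 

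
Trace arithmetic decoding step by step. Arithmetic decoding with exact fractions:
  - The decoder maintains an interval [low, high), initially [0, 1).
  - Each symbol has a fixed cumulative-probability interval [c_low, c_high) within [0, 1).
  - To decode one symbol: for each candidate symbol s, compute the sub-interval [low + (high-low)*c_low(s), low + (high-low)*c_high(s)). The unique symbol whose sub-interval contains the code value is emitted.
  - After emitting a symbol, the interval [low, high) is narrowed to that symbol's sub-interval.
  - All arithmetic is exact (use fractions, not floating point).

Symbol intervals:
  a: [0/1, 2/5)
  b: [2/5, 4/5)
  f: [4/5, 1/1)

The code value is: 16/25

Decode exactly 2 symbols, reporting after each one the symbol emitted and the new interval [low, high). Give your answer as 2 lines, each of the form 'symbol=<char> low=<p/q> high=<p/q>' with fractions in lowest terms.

Step 1: interval [0/1, 1/1), width = 1/1 - 0/1 = 1/1
  'a': [0/1 + 1/1*0/1, 0/1 + 1/1*2/5) = [0/1, 2/5)
  'b': [0/1 + 1/1*2/5, 0/1 + 1/1*4/5) = [2/5, 4/5) <- contains code 16/25
  'f': [0/1 + 1/1*4/5, 0/1 + 1/1*1/1) = [4/5, 1/1)
  emit 'b', narrow to [2/5, 4/5)
Step 2: interval [2/5, 4/5), width = 4/5 - 2/5 = 2/5
  'a': [2/5 + 2/5*0/1, 2/5 + 2/5*2/5) = [2/5, 14/25)
  'b': [2/5 + 2/5*2/5, 2/5 + 2/5*4/5) = [14/25, 18/25) <- contains code 16/25
  'f': [2/5 + 2/5*4/5, 2/5 + 2/5*1/1) = [18/25, 4/5)
  emit 'b', narrow to [14/25, 18/25)

Answer: symbol=b low=2/5 high=4/5
symbol=b low=14/25 high=18/25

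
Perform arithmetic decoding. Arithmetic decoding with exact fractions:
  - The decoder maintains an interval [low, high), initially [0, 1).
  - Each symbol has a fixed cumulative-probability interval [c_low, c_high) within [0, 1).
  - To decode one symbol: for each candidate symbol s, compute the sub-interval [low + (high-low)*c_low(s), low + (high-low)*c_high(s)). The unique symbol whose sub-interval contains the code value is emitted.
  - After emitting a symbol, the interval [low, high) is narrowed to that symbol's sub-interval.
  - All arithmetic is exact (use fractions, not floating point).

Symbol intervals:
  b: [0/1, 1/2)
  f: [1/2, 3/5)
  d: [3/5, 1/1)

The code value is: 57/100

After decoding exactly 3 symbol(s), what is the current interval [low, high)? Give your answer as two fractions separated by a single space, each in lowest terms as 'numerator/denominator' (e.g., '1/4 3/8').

Step 1: interval [0/1, 1/1), width = 1/1 - 0/1 = 1/1
  'b': [0/1 + 1/1*0/1, 0/1 + 1/1*1/2) = [0/1, 1/2)
  'f': [0/1 + 1/1*1/2, 0/1 + 1/1*3/5) = [1/2, 3/5) <- contains code 57/100
  'd': [0/1 + 1/1*3/5, 0/1 + 1/1*1/1) = [3/5, 1/1)
  emit 'f', narrow to [1/2, 3/5)
Step 2: interval [1/2, 3/5), width = 3/5 - 1/2 = 1/10
  'b': [1/2 + 1/10*0/1, 1/2 + 1/10*1/2) = [1/2, 11/20)
  'f': [1/2 + 1/10*1/2, 1/2 + 1/10*3/5) = [11/20, 14/25)
  'd': [1/2 + 1/10*3/5, 1/2 + 1/10*1/1) = [14/25, 3/5) <- contains code 57/100
  emit 'd', narrow to [14/25, 3/5)
Step 3: interval [14/25, 3/5), width = 3/5 - 14/25 = 1/25
  'b': [14/25 + 1/25*0/1, 14/25 + 1/25*1/2) = [14/25, 29/50) <- contains code 57/100
  'f': [14/25 + 1/25*1/2, 14/25 + 1/25*3/5) = [29/50, 73/125)
  'd': [14/25 + 1/25*3/5, 14/25 + 1/25*1/1) = [73/125, 3/5)
  emit 'b', narrow to [14/25, 29/50)

Answer: 14/25 29/50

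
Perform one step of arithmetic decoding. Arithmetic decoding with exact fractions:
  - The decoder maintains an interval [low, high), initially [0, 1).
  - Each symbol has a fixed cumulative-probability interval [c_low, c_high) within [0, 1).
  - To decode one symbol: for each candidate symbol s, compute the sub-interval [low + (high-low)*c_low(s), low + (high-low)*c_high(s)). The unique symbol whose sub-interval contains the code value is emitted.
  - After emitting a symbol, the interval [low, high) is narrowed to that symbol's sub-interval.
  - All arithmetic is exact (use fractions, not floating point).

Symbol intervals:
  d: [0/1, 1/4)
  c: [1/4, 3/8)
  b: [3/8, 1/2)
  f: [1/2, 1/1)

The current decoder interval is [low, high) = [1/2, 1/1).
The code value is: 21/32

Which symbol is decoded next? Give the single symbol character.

Interval width = high − low = 1/1 − 1/2 = 1/2
Scaled code = (code − low) / width = (21/32 − 1/2) / 1/2 = 5/16
  d: [0/1, 1/4) 
  c: [1/4, 3/8) ← scaled code falls here ✓
  b: [3/8, 1/2) 
  f: [1/2, 1/1) 

Answer: c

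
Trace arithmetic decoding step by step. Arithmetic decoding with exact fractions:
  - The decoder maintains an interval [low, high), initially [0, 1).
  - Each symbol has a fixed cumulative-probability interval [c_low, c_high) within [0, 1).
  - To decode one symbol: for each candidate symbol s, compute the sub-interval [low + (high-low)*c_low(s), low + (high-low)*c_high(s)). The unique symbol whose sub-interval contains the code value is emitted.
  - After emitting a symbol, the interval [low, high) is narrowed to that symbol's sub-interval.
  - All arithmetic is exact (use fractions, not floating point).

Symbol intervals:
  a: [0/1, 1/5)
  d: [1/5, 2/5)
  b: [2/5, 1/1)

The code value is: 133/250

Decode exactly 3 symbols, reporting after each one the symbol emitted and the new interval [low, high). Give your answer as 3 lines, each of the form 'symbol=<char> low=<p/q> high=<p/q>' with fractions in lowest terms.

Step 1: interval [0/1, 1/1), width = 1/1 - 0/1 = 1/1
  'a': [0/1 + 1/1*0/1, 0/1 + 1/1*1/5) = [0/1, 1/5)
  'd': [0/1 + 1/1*1/5, 0/1 + 1/1*2/5) = [1/5, 2/5)
  'b': [0/1 + 1/1*2/5, 0/1 + 1/1*1/1) = [2/5, 1/1) <- contains code 133/250
  emit 'b', narrow to [2/5, 1/1)
Step 2: interval [2/5, 1/1), width = 1/1 - 2/5 = 3/5
  'a': [2/5 + 3/5*0/1, 2/5 + 3/5*1/5) = [2/5, 13/25)
  'd': [2/5 + 3/5*1/5, 2/5 + 3/5*2/5) = [13/25, 16/25) <- contains code 133/250
  'b': [2/5 + 3/5*2/5, 2/5 + 3/5*1/1) = [16/25, 1/1)
  emit 'd', narrow to [13/25, 16/25)
Step 3: interval [13/25, 16/25), width = 16/25 - 13/25 = 3/25
  'a': [13/25 + 3/25*0/1, 13/25 + 3/25*1/5) = [13/25, 68/125) <- contains code 133/250
  'd': [13/25 + 3/25*1/5, 13/25 + 3/25*2/5) = [68/125, 71/125)
  'b': [13/25 + 3/25*2/5, 13/25 + 3/25*1/1) = [71/125, 16/25)
  emit 'a', narrow to [13/25, 68/125)

Answer: symbol=b low=2/5 high=1/1
symbol=d low=13/25 high=16/25
symbol=a low=13/25 high=68/125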